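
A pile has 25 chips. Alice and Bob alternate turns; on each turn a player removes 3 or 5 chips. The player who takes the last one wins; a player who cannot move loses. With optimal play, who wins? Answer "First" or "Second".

i:   0  1  2  3  4  5  6  7  8  9 10 11 12 13 14 15 16 17 18 19 20 21 22 23 24 25
     L  L  L  W  W  W  W  W  L  L  L  W  W  W  W  W  L  L  L  W  W  W  W  W  L  L
Position 25 is L, so the second player wins.

Second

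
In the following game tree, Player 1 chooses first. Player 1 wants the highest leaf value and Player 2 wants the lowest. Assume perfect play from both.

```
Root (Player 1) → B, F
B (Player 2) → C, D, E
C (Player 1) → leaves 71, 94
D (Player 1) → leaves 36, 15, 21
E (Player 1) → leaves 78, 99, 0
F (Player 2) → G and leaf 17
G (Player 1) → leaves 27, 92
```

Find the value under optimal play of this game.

36

C (Player 1): max(71, 94) = 94
D (Player 1): max(36, 15, 21) = 36
E (Player 1): max(78, 99, 0) = 99
B (Player 2): min(94, 36, 99) = 36
G (Player 1): max(27, 92) = 92
F (Player 2): min(92, 17) = 17
Root (Player 1): max(36, 17) = 36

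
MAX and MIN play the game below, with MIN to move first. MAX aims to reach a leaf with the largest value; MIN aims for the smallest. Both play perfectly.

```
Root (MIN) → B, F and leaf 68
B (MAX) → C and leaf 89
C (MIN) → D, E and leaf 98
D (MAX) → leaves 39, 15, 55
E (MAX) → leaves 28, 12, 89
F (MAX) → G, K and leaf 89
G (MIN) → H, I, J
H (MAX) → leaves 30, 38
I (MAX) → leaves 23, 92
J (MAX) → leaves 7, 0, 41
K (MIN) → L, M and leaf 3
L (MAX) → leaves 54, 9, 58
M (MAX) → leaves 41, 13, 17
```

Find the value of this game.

68

D (MAX): max(39, 15, 55) = 55
E (MAX): max(28, 12, 89) = 89
C (MIN): min(55, 89, 98) = 55
B (MAX): max(55, 89) = 89
H (MAX): max(30, 38) = 38
I (MAX): max(23, 92) = 92
J (MAX): max(7, 0, 41) = 41
G (MIN): min(38, 92, 41) = 38
L (MAX): max(54, 9, 58) = 58
M (MAX): max(41, 13, 17) = 41
K (MIN): min(58, 41, 3) = 3
F (MAX): max(38, 3, 89) = 89
Root (MIN): min(89, 89, 68) = 68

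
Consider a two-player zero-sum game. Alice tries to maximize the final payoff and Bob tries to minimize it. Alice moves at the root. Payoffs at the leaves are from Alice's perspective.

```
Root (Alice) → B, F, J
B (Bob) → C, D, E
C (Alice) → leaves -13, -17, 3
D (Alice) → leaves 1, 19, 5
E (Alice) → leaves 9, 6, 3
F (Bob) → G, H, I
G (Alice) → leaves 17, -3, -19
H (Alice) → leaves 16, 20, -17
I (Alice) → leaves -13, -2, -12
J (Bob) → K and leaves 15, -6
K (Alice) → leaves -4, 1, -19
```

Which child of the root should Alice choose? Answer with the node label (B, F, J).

B

C (Alice): max(-13, -17, 3) = 3
D (Alice): max(1, 19, 5) = 19
E (Alice): max(9, 6, 3) = 9
B (Bob): min(3, 19, 9) = 3
G (Alice): max(17, -3, -19) = 17
H (Alice): max(16, 20, -17) = 20
I (Alice): max(-13, -2, -12) = -2
F (Bob): min(17, 20, -2) = -2
K (Alice): max(-4, 1, -19) = 1
J (Bob): min(1, 15, -6) = -6
Root (Alice): max(3, -2, -6) = 3
Alice picks the child with the highest value: B (value 3).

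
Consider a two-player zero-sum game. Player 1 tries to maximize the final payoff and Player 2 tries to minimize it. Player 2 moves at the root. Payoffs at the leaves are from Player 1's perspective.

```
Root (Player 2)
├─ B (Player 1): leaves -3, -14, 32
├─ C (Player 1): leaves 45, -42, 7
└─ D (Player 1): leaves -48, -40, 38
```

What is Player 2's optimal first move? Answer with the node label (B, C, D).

B (Player 1): max(-3, -14, 32) = 32
C (Player 1): max(45, -42, 7) = 45
D (Player 1): max(-48, -40, 38) = 38
Root (Player 2): min(32, 45, 38) = 32
Player 2 picks the child with the lowest value: B (value 32).

B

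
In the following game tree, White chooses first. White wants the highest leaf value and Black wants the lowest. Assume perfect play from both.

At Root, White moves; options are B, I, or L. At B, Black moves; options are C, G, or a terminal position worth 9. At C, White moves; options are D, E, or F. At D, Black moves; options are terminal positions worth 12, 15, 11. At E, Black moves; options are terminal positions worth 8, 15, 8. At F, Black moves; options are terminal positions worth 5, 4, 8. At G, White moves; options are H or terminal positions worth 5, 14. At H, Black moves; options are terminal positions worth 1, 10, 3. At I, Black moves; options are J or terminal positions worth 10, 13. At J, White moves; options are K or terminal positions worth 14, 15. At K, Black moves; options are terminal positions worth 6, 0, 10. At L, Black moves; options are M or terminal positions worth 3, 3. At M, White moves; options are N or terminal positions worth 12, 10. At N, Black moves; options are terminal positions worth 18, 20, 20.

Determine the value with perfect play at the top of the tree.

D (Black): min(12, 15, 11) = 11
E (Black): min(8, 15, 8) = 8
F (Black): min(5, 4, 8) = 4
C (White): max(11, 8, 4) = 11
H (Black): min(1, 10, 3) = 1
G (White): max(1, 5, 14) = 14
B (Black): min(11, 14, 9) = 9
K (Black): min(6, 0, 10) = 0
J (White): max(0, 14, 15) = 15
I (Black): min(15, 10, 13) = 10
N (Black): min(18, 20, 20) = 18
M (White): max(18, 12, 10) = 18
L (Black): min(18, 3, 3) = 3
Root (White): max(9, 10, 3) = 10

10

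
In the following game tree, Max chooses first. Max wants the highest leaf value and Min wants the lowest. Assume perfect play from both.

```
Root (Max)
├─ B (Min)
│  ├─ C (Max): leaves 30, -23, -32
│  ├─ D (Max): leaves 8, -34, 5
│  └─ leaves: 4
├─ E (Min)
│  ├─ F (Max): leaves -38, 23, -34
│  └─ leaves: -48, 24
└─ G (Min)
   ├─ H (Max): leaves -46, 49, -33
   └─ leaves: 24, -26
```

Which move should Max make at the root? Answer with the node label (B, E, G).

C (Max): max(30, -23, -32) = 30
D (Max): max(8, -34, 5) = 8
B (Min): min(30, 8, 4) = 4
F (Max): max(-38, 23, -34) = 23
E (Min): min(23, -48, 24) = -48
H (Max): max(-46, 49, -33) = 49
G (Min): min(49, 24, -26) = -26
Root (Max): max(4, -48, -26) = 4
Max picks the child with the highest value: B (value 4).

B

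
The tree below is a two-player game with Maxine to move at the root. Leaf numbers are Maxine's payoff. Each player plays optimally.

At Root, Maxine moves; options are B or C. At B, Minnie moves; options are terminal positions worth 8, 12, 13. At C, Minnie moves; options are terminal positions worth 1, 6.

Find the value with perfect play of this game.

B (Minnie): min(8, 12, 13) = 8
C (Minnie): min(1, 6) = 1
Root (Maxine): max(8, 1) = 8

8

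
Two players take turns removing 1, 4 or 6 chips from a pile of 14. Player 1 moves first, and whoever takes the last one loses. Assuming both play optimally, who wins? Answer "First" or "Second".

i:   0  1  2  3  4  5  6  7  8  9 10 11 12 13 14
     W  L  W  L  W  W  L  W  L  W  W  L  W  L  W
Position 14 is W, so the first player wins.

First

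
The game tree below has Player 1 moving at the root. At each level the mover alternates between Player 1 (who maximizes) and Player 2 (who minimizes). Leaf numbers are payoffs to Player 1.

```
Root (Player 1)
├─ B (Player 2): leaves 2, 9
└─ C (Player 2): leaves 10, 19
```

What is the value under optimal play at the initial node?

10

B (Player 2): min(2, 9) = 2
C (Player 2): min(10, 19) = 10
Root (Player 1): max(2, 10) = 10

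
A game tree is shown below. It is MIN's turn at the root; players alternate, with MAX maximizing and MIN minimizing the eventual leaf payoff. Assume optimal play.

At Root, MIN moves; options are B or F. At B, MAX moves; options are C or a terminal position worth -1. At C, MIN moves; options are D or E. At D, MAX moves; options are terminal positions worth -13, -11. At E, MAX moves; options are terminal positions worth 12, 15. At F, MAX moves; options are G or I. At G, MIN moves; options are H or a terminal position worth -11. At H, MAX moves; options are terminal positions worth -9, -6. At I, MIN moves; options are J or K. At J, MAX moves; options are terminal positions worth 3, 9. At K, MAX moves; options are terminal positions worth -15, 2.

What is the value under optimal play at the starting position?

D (MAX): max(-13, -11) = -11
E (MAX): max(12, 15) = 15
C (MIN): min(-11, 15) = -11
B (MAX): max(-11, -1) = -1
H (MAX): max(-9, -6) = -6
G (MIN): min(-6, -11) = -11
J (MAX): max(3, 9) = 9
K (MAX): max(-15, 2) = 2
I (MIN): min(9, 2) = 2
F (MAX): max(-11, 2) = 2
Root (MIN): min(-1, 2) = -1

-1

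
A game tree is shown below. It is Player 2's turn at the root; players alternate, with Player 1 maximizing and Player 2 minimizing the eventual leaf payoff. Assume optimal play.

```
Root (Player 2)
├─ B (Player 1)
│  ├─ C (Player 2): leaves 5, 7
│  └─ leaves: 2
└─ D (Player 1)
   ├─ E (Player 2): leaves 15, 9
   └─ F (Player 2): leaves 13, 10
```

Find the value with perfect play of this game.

C (Player 2): min(5, 7) = 5
B (Player 1): max(5, 2) = 5
E (Player 2): min(15, 9) = 9
F (Player 2): min(13, 10) = 10
D (Player 1): max(9, 10) = 10
Root (Player 2): min(5, 10) = 5

5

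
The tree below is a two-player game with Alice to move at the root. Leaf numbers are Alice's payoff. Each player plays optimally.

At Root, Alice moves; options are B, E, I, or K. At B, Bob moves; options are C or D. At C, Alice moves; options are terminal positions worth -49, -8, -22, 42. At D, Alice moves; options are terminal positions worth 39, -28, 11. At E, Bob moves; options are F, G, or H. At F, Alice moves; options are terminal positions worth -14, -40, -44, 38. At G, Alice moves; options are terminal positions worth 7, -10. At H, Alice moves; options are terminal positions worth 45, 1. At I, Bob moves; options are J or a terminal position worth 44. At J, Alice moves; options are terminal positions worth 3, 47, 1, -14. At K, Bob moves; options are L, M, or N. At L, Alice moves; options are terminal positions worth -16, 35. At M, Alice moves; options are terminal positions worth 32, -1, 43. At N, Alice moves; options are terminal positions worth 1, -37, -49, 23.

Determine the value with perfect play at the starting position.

C (Alice): max(-49, -8, -22, 42) = 42
D (Alice): max(39, -28, 11) = 39
B (Bob): min(42, 39) = 39
F (Alice): max(-14, -40, -44, 38) = 38
G (Alice): max(7, -10) = 7
H (Alice): max(45, 1) = 45
E (Bob): min(38, 7, 45) = 7
J (Alice): max(3, 47, 1, -14) = 47
I (Bob): min(47, 44) = 44
L (Alice): max(-16, 35) = 35
M (Alice): max(32, -1, 43) = 43
N (Alice): max(1, -37, -49, 23) = 23
K (Bob): min(35, 43, 23) = 23
Root (Alice): max(39, 7, 44, 23) = 44

44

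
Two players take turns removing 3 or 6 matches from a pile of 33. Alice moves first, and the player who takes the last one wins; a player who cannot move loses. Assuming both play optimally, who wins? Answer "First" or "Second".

Positions where the player to move wins (W) vs loses (L):
i:   0  1  2  3  4  5  6  7  8  9 10 11 12 13 14 15 16 17 18 19 20 21 22 23 24 25 26 27 28 29 30 31 32 33
     L  L  L  W  W  W  W  W  W  L  L  L  W  W  W  W  W  W  L  L  L  W  W  W  W  W  W  L  L  L  W  W  W  W
Position 33 is W, so the first player wins.

First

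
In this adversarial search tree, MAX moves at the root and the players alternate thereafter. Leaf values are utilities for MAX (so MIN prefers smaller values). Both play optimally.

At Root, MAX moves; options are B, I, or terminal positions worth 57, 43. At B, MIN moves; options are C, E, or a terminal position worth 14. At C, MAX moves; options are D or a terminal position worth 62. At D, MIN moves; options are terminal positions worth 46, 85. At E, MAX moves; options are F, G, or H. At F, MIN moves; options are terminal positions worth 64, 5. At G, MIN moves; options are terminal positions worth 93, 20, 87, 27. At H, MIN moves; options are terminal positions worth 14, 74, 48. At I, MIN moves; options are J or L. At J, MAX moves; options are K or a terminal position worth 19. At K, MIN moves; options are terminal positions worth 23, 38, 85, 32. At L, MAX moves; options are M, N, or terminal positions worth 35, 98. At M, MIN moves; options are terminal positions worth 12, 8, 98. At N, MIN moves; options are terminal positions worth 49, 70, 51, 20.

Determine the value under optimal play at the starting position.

D (MIN): min(46, 85) = 46
C (MAX): max(46, 62) = 62
F (MIN): min(64, 5) = 5
G (MIN): min(93, 20, 87, 27) = 20
H (MIN): min(14, 74, 48) = 14
E (MAX): max(5, 20, 14) = 20
B (MIN): min(62, 20, 14) = 14
K (MIN): min(23, 38, 85, 32) = 23
J (MAX): max(23, 19) = 23
M (MIN): min(12, 8, 98) = 8
N (MIN): min(49, 70, 51, 20) = 20
L (MAX): max(8, 20, 35, 98) = 98
I (MIN): min(23, 98) = 23
Root (MAX): max(14, 23, 57, 43) = 57

57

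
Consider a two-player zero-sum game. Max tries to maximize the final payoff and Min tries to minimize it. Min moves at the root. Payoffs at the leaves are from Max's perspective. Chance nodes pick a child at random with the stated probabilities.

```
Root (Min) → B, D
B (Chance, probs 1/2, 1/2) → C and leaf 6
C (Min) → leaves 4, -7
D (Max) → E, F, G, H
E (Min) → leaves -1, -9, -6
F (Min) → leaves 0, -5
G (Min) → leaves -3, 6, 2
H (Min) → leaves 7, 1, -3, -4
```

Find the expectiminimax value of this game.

-3

C (Min): min(4, -7) = -7
B (Chance): 1/2·-7 + 1/2·6 = -0.5
E (Min): min(-1, -9, -6) = -9
F (Min): min(0, -5) = -5
G (Min): min(-3, 6, 2) = -3
H (Min): min(7, 1, -3, -4) = -4
D (Max): max(-9, -5, -3, -4) = -3
Root (Min): min(-0.5, -3) = -3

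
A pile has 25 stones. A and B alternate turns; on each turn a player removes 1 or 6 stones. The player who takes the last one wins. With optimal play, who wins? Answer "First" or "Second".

Positions where the player to move wins (W) vs loses (L):
i:   0  1  2  3  4  5  6  7  8  9 10 11 12 13 14 15 16 17 18 19 20 21 22 23 24 25
     L  W  L  W  L  W  W  L  W  L  W  L  W  W  L  W  L  W  L  W  W  L  W  L  W  L
Position 25 is L, so the second player wins.

Second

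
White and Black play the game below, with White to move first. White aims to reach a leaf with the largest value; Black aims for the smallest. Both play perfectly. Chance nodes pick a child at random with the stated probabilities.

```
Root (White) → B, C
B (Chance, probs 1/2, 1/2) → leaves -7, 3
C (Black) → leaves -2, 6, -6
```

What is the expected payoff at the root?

-2

B (Chance): 1/2·-7 + 1/2·3 = -2
C (Black): min(-2, 6, -6) = -6
Root (White): max(-2, -6) = -2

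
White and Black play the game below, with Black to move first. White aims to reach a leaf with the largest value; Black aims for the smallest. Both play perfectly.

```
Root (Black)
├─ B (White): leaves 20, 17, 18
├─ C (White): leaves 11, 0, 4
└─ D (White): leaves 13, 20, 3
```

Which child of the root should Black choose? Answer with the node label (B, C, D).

C

B (White): max(20, 17, 18) = 20
C (White): max(11, 0, 4) = 11
D (White): max(13, 20, 3) = 20
Root (Black): min(20, 11, 20) = 11
Black picks the child with the lowest value: C (value 11).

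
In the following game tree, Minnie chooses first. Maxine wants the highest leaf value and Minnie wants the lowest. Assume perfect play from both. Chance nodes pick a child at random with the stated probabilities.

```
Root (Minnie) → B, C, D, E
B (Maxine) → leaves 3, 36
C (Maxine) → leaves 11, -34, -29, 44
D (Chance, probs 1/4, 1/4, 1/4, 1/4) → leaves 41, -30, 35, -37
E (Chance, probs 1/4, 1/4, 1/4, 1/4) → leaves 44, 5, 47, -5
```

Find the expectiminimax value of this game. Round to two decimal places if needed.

2.25

B (Maxine): max(3, 36) = 36
C (Maxine): max(11, -34, -29, 44) = 44
D (Chance): 1/4·41 + 1/4·-30 + 1/4·35 + 1/4·-37 = 2.25
E (Chance): 1/4·44 + 1/4·5 + 1/4·47 + 1/4·-5 = 22.75
Root (Minnie): min(36, 44, 2.25, 22.75) = 2.25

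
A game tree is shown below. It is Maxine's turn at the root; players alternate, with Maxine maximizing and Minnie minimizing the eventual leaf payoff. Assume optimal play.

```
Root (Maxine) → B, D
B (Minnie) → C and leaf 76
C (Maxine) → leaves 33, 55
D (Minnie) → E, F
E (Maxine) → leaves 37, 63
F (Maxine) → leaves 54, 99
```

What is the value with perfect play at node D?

E: max(37, 63) = 63
F: max(54, 99) = 99
D: min(63, 99) = 63

63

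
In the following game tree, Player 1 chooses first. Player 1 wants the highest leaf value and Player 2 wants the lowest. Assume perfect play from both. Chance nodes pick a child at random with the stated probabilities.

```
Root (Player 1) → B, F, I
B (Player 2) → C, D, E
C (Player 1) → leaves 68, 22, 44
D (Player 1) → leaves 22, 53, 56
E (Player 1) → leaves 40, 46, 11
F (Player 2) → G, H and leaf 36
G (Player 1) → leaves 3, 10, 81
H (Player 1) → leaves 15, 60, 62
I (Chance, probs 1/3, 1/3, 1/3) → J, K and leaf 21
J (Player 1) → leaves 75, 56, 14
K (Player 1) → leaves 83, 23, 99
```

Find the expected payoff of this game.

C (Player 1): max(68, 22, 44) = 68
D (Player 1): max(22, 53, 56) = 56
E (Player 1): max(40, 46, 11) = 46
B (Player 2): min(68, 56, 46) = 46
G (Player 1): max(3, 10, 81) = 81
H (Player 1): max(15, 60, 62) = 62
F (Player 2): min(81, 62, 36) = 36
J (Player 1): max(75, 56, 14) = 75
K (Player 1): max(83, 23, 99) = 99
I (Chance): 1/3·75 + 1/3·99 + 1/3·21 = 65
Root (Player 1): max(46, 36, 65) = 65

65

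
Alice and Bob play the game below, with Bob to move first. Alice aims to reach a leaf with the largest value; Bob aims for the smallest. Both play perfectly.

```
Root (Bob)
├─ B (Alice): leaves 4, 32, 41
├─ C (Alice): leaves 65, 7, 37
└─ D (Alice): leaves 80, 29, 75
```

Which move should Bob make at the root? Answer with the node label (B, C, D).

B (Alice): max(4, 32, 41) = 41
C (Alice): max(65, 7, 37) = 65
D (Alice): max(80, 29, 75) = 80
Root (Bob): min(41, 65, 80) = 41
Bob picks the child with the lowest value: B (value 41).

B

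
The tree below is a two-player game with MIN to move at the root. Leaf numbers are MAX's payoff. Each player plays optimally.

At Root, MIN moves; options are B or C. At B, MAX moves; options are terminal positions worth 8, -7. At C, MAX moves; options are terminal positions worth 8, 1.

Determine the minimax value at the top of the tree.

B (MAX): max(8, -7) = 8
C (MAX): max(8, 1) = 8
Root (MIN): min(8, 8) = 8

8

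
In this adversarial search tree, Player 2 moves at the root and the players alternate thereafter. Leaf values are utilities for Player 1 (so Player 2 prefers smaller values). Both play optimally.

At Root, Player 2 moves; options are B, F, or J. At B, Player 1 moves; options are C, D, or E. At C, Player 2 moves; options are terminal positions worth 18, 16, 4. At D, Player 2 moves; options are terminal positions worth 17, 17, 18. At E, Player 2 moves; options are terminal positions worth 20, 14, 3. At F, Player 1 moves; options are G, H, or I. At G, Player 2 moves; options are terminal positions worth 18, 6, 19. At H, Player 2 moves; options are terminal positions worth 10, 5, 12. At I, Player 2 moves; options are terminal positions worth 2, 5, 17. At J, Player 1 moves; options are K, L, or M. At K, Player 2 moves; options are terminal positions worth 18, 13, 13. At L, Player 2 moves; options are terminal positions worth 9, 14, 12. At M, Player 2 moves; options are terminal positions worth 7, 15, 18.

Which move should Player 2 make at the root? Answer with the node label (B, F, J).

F

C (Player 2): min(18, 16, 4) = 4
D (Player 2): min(17, 17, 18) = 17
E (Player 2): min(20, 14, 3) = 3
B (Player 1): max(4, 17, 3) = 17
G (Player 2): min(18, 6, 19) = 6
H (Player 2): min(10, 5, 12) = 5
I (Player 2): min(2, 5, 17) = 2
F (Player 1): max(6, 5, 2) = 6
K (Player 2): min(18, 13, 13) = 13
L (Player 2): min(9, 14, 12) = 9
M (Player 2): min(7, 15, 18) = 7
J (Player 1): max(13, 9, 7) = 13
Root (Player 2): min(17, 6, 13) = 6
Player 2 picks the child with the lowest value: F (value 6).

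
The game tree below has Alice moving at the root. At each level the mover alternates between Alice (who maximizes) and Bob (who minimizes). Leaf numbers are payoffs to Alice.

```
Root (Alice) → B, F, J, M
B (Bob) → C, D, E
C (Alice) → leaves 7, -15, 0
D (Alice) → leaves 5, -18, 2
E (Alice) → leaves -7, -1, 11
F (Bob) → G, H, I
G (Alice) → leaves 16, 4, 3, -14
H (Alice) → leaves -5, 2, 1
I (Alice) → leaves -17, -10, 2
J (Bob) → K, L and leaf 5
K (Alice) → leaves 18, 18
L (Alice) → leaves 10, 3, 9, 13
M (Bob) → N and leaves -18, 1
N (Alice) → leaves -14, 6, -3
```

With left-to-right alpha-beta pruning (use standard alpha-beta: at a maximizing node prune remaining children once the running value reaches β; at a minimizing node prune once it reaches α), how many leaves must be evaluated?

27

C [α=-∞,β=+∞]: v=7
D [α=-∞,β=7]: v=5
E [α=-∞,β=5]: v=11
B [α=-∞,β=+∞]: v=5
G [α=5,β=+∞]: v=16
H [α=5,β=16]: v=2
F [α=5,β=+∞]: v=2 after child 2 ≤ α → α-cutoff, skip 1
K [α=5,β=+∞]: v=18
L [α=5,β=18]: v=13
J [α=5,β=+∞]: v=5
N [α=5,β=+∞]: v=6
M [α=5,β=+∞]: v=-18 after child 2 ≤ α → α-cutoff, skip 1
Root [α=-∞,β=+∞]: v=5
Leaves evaluated: 27 of 31.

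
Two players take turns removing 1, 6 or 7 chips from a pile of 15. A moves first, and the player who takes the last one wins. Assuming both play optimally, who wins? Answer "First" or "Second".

i:   0  1  2  3  4  5  6  7  8  9 10 11 12 13 14 15
     L  W  L  W  L  W  W  W  W  W  W  W  L  W  L  W
Position 15 is W, so the first player wins.

First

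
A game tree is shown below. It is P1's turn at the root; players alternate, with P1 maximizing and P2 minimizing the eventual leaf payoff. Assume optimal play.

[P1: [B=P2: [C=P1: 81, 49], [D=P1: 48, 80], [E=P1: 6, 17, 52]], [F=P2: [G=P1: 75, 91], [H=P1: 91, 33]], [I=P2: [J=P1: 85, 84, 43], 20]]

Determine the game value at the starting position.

C (P1): max(81, 49) = 81
D (P1): max(48, 80) = 80
E (P1): max(6, 17, 52) = 52
B (P2): min(81, 80, 52) = 52
G (P1): max(75, 91) = 91
H (P1): max(91, 33) = 91
F (P2): min(91, 91) = 91
J (P1): max(85, 84, 43) = 85
I (P2): min(85, 20) = 20
Root (P1): max(52, 91, 20) = 91

91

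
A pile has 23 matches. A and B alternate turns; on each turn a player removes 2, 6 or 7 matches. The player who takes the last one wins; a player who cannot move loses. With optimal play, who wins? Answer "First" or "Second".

Positions where the player to move wins (W) vs loses (L):
i:   0  1  2  3  4  5  6  7  8  9 10 11 12 13 14 15 16 17 18 19 20 21 22 23
     L  L  W  W  L  L  W  W  W  L  W  W  W  L  L  W  W  L  L  W  W  W  L  W
Position 23 is W, so the first player wins.

First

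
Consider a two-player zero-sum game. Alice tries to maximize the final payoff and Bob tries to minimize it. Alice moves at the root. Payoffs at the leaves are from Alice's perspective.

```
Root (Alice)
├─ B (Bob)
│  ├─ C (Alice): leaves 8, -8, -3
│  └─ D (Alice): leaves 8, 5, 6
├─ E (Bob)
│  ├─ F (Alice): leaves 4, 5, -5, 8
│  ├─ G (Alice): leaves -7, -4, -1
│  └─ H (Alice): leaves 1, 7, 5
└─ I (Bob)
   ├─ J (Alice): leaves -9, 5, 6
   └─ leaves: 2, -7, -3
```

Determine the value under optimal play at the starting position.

C (Alice): max(8, -8, -3) = 8
D (Alice): max(8, 5, 6) = 8
B (Bob): min(8, 8) = 8
F (Alice): max(4, 5, -5, 8) = 8
G (Alice): max(-7, -4, -1) = -1
H (Alice): max(1, 7, 5) = 7
E (Bob): min(8, -1, 7) = -1
J (Alice): max(-9, 5, 6) = 6
I (Bob): min(6, 2, -7, -3) = -7
Root (Alice): max(8, -1, -7) = 8

8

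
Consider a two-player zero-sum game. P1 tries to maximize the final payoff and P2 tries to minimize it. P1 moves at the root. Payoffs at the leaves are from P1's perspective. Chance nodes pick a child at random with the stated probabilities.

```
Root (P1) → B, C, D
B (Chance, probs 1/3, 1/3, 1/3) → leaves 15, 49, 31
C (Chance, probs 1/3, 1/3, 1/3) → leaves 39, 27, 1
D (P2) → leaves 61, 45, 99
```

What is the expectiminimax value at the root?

B (Chance): 1/3·15 + 1/3·49 + 1/3·31 = 31.67
C (Chance): 1/3·39 + 1/3·27 + 1/3·1 = 22.33
D (P2): min(61, 45, 99) = 45
Root (P1): max(31.67, 22.33, 45) = 45

45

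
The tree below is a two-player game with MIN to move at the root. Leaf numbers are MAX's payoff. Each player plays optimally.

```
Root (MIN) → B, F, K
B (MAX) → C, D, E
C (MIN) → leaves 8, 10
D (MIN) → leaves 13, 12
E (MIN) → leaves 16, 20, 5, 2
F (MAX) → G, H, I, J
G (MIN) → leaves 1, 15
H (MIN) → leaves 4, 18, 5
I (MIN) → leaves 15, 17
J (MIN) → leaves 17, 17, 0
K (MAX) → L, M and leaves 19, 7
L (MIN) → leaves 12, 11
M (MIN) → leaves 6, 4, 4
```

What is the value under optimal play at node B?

12

C: min(8, 10) = 8
D: min(13, 12) = 12
E: min(16, 20, 5, 2) = 2
B: max(8, 12, 2) = 12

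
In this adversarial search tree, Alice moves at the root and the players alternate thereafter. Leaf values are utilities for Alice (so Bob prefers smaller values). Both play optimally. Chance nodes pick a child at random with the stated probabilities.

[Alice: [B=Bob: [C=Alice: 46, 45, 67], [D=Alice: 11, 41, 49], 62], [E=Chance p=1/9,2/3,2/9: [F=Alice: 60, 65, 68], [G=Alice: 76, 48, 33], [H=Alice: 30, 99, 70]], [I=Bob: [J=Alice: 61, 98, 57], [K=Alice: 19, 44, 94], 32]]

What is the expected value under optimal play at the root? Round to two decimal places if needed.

80.22

C (Alice): max(46, 45, 67) = 67
D (Alice): max(11, 41, 49) = 49
B (Bob): min(67, 49, 62) = 49
F (Alice): max(60, 65, 68) = 68
G (Alice): max(76, 48, 33) = 76
H (Alice): max(30, 99, 70) = 99
E (Chance): 1/9·68 + 2/3·76 + 2/9·99 = 80.22
J (Alice): max(61, 98, 57) = 98
K (Alice): max(19, 44, 94) = 94
I (Bob): min(98, 94, 32) = 32
Root (Alice): max(49, 80.22, 32) = 80.22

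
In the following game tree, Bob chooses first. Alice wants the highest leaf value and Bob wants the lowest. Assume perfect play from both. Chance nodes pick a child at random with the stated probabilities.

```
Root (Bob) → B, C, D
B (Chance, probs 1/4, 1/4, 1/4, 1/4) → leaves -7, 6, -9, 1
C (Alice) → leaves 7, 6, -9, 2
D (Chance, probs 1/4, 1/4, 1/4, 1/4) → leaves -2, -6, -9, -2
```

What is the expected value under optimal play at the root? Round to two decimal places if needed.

-4.75

B (Chance): 1/4·-7 + 1/4·6 + 1/4·-9 + 1/4·1 = -2.25
C (Alice): max(7, 6, -9, 2) = 7
D (Chance): 1/4·-2 + 1/4·-6 + 1/4·-9 + 1/4·-2 = -4.75
Root (Bob): min(-2.25, 7, -4.75) = -4.75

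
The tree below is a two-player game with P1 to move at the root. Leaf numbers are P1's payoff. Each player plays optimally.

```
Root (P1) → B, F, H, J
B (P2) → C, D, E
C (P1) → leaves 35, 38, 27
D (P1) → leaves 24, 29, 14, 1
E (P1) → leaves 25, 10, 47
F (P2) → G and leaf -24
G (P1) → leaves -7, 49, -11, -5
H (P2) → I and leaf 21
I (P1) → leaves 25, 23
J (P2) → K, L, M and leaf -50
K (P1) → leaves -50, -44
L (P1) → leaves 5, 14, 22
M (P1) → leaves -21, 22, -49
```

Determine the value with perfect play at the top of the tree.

29

C (P1): max(35, 38, 27) = 38
D (P1): max(24, 29, 14, 1) = 29
E (P1): max(25, 10, 47) = 47
B (P2): min(38, 29, 47) = 29
G (P1): max(-7, 49, -11, -5) = 49
F (P2): min(49, -24) = -24
I (P1): max(25, 23) = 25
H (P2): min(25, 21) = 21
K (P1): max(-50, -44) = -44
L (P1): max(5, 14, 22) = 22
M (P1): max(-21, 22, -49) = 22
J (P2): min(-44, 22, 22, -50) = -50
Root (P1): max(29, -24, 21, -50) = 29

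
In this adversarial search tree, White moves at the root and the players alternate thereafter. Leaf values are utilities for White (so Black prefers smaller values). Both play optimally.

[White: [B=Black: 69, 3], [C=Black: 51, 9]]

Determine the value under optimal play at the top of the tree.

9

B (Black): min(69, 3) = 3
C (Black): min(51, 9) = 9
Root (White): max(3, 9) = 9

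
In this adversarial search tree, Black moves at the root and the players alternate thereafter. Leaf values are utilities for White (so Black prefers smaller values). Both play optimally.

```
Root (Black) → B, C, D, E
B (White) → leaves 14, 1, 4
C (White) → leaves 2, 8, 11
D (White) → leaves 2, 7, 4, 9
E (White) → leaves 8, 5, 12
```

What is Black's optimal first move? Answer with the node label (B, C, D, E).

D

B (White): max(14, 1, 4) = 14
C (White): max(2, 8, 11) = 11
D (White): max(2, 7, 4, 9) = 9
E (White): max(8, 5, 12) = 12
Root (Black): min(14, 11, 9, 12) = 9
Black picks the child with the lowest value: D (value 9).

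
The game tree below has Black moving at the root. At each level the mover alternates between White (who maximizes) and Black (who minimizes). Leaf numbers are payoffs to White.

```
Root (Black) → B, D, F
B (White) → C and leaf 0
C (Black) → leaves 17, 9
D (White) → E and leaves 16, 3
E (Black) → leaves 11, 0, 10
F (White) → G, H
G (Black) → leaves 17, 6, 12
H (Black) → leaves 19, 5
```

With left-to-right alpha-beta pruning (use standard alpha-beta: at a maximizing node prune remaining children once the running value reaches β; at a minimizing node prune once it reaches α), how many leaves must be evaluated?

12

C [α=-∞,β=+∞]: v=9
B [α=-∞,β=+∞]: v=9
E [α=-∞,β=9]: v=0
D [α=-∞,β=9]: v=16 after child 2 ≥ β → β-cutoff, skip 1
G [α=-∞,β=9]: v=6
H [α=6,β=9]: v=5
F [α=-∞,β=9]: v=6
Root [α=-∞,β=+∞]: v=6
Leaves evaluated: 12 of 13.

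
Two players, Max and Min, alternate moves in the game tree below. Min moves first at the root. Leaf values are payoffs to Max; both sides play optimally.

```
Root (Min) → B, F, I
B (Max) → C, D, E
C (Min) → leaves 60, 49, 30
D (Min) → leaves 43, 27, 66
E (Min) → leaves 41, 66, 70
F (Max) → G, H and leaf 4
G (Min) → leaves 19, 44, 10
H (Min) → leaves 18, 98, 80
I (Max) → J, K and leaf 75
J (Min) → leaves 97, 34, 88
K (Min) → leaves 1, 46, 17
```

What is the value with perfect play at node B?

C: min(60, 49, 30) = 30
D: min(43, 27, 66) = 27
E: min(41, 66, 70) = 41
B: max(30, 27, 41) = 41

41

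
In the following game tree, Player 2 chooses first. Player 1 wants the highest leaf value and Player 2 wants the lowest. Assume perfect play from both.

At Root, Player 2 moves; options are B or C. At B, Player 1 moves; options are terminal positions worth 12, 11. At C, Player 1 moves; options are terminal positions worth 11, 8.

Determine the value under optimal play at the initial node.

11

B (Player 1): max(12, 11) = 12
C (Player 1): max(11, 8) = 11
Root (Player 2): min(12, 11) = 11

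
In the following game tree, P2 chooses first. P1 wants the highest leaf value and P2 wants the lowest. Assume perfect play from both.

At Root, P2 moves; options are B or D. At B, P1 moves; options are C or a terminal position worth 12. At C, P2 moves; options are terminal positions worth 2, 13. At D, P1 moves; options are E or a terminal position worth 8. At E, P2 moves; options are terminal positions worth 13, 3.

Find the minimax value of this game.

C (P2): min(2, 13) = 2
B (P1): max(2, 12) = 12
E (P2): min(13, 3) = 3
D (P1): max(3, 8) = 8
Root (P2): min(12, 8) = 8

8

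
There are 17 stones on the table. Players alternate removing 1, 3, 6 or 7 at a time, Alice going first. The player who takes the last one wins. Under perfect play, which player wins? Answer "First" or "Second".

Compute winning (W) and losing (L) positions by backward induction:
i:   0  1  2  3  4  5  6  7  8  9 10 11 12 13 14 15 16 17
     L  W  L  W  L  W  W  W  W  W  W  W  L  W  L  W  L  W
Position 17 is W, so the first player wins.

First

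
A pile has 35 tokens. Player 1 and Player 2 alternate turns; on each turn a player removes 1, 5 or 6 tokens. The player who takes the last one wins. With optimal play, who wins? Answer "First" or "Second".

Second

Compute winning (W) and losing (L) positions by backward induction:
i:   0  1  2  3  4  5  6  7  8  9 10 11 12 13 14 15 16 17 18 19 20 21 22 23 24 25 26 27 28 29 30 31 32 33 34 35
     L  W  L  W  L  W  W  W  W  W  W  L  W  L  W  L  W  W  W  W  W  W  L  W  L  W  L  W  W  W  W  W  W  L  W  L
Position 35 is L, so the second player wins.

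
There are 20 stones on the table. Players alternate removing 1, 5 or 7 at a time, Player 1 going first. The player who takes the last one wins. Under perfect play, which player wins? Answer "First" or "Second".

Second

Positions where the player to move wins (W) vs loses (L):
i:   0  1  2  3  4  5  6  7  8  9 10 11 12 13 14 15 16 17 18 19 20
     L  W  L  W  L  W  L  W  L  W  L  W  L  W  L  W  L  W  L  W  L
Position 20 is L, so the second player wins.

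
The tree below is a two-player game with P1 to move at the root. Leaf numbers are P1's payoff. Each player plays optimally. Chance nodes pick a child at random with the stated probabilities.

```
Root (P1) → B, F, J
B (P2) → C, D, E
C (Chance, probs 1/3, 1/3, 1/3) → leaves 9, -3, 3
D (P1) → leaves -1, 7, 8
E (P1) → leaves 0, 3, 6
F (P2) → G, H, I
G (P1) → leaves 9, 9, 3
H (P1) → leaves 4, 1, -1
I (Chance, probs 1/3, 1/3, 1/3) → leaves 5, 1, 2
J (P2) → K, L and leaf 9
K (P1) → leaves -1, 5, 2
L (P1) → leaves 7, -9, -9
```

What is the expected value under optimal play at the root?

C (Chance): 1/3·9 + 1/3·-3 + 1/3·3 = 3
D (P1): max(-1, 7, 8) = 8
E (P1): max(0, 3, 6) = 6
B (P2): min(3, 8, 6) = 3
G (P1): max(9, 9, 3) = 9
H (P1): max(4, 1, -1) = 4
I (Chance): 1/3·5 + 1/3·1 + 1/3·2 = 2.67
F (P2): min(9, 4, 2.67) = 2.67
K (P1): max(-1, 5, 2) = 5
L (P1): max(7, -9, -9) = 7
J (P2): min(5, 7, 9) = 5
Root (P1): max(3, 2.67, 5) = 5

5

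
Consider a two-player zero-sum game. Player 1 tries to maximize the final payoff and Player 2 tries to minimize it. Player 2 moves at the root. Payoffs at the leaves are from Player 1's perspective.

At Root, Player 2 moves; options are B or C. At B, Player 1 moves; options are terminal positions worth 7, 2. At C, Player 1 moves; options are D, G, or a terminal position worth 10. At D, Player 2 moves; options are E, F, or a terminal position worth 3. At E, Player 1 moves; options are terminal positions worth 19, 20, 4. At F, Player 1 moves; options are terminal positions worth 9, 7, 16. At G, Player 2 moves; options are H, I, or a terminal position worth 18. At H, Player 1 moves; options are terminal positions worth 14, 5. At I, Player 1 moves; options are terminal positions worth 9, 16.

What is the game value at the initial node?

7

B (Player 1): max(7, 2) = 7
E (Player 1): max(19, 20, 4) = 20
F (Player 1): max(9, 7, 16) = 16
D (Player 2): min(20, 16, 3) = 3
H (Player 1): max(14, 5) = 14
I (Player 1): max(9, 16) = 16
G (Player 2): min(14, 16, 18) = 14
C (Player 1): max(3, 14, 10) = 14
Root (Player 2): min(7, 14) = 7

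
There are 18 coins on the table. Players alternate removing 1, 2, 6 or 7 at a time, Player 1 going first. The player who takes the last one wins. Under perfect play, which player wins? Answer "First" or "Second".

Compute winning (W) and losing (L) positions by backward induction:
i:   0  1  2  3  4  5  6  7  8  9 10 11 12 13 14 15 16 17 18
     L  W  W  L  W  W  W  W  L  W  W  L  W  W  W  W  L  W  W
Position 18 is W, so the first player wins.

First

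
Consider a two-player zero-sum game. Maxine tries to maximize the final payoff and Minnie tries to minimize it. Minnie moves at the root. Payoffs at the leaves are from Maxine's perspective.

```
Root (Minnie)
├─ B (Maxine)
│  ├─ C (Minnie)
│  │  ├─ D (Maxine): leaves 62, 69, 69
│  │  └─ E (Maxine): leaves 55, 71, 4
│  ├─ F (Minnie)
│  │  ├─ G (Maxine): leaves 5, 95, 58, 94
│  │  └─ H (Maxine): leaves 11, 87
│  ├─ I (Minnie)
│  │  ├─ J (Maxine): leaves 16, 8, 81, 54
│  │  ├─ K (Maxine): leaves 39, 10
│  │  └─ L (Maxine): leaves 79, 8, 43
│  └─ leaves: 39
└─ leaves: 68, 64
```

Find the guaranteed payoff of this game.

64

D (Maxine): max(62, 69, 69) = 69
E (Maxine): max(55, 71, 4) = 71
C (Minnie): min(69, 71) = 69
G (Maxine): max(5, 95, 58, 94) = 95
H (Maxine): max(11, 87) = 87
F (Minnie): min(95, 87) = 87
J (Maxine): max(16, 8, 81, 54) = 81
K (Maxine): max(39, 10) = 39
L (Maxine): max(79, 8, 43) = 79
I (Minnie): min(81, 39, 79) = 39
B (Maxine): max(69, 87, 39, 39) = 87
Root (Minnie): min(87, 68, 64) = 64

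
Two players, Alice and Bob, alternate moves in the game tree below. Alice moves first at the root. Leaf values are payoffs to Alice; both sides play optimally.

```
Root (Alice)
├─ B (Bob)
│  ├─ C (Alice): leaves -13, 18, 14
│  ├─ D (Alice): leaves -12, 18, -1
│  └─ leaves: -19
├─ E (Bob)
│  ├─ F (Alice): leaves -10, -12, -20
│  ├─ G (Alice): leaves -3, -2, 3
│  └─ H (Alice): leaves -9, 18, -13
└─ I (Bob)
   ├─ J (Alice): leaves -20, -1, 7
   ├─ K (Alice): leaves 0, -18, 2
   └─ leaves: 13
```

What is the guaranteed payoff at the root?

2

C (Alice): max(-13, 18, 14) = 18
D (Alice): max(-12, 18, -1) = 18
B (Bob): min(18, 18, -19) = -19
F (Alice): max(-10, -12, -20) = -10
G (Alice): max(-3, -2, 3) = 3
H (Alice): max(-9, 18, -13) = 18
E (Bob): min(-10, 3, 18) = -10
J (Alice): max(-20, -1, 7) = 7
K (Alice): max(0, -18, 2) = 2
I (Bob): min(7, 2, 13) = 2
Root (Alice): max(-19, -10, 2) = 2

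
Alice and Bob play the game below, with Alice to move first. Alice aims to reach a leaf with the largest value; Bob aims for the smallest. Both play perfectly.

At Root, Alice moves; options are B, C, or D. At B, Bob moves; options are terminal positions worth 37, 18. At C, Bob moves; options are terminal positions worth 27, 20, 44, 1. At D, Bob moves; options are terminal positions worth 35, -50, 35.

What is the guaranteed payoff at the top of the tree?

B (Bob): min(37, 18) = 18
C (Bob): min(27, 20, 44, 1) = 1
D (Bob): min(35, -50, 35) = -50
Root (Alice): max(18, 1, -50) = 18

18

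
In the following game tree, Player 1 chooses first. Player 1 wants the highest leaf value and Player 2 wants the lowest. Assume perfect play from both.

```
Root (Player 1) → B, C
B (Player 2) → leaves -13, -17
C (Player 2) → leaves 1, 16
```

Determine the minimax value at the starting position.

B (Player 2): min(-13, -17) = -17
C (Player 2): min(1, 16) = 1
Root (Player 1): max(-17, 1) = 1

1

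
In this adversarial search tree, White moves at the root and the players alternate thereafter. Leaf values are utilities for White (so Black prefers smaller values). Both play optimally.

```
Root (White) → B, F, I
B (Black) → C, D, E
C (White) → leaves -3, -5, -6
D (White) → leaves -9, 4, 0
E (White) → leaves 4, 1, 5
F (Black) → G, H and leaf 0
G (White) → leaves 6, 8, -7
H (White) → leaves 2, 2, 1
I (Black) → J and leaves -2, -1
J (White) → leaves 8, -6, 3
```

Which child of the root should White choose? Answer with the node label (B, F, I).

F

C (White): max(-3, -5, -6) = -3
D (White): max(-9, 4, 0) = 4
E (White): max(4, 1, 5) = 5
B (Black): min(-3, 4, 5) = -3
G (White): max(6, 8, -7) = 8
H (White): max(2, 2, 1) = 2
F (Black): min(8, 2, 0) = 0
J (White): max(8, -6, 3) = 8
I (Black): min(8, -2, -1) = -2
Root (White): max(-3, 0, -2) = 0
White picks the child with the highest value: F (value 0).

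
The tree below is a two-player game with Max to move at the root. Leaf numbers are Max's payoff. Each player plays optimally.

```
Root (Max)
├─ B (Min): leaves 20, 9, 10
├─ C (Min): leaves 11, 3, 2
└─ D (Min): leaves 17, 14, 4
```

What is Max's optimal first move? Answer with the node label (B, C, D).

B

B (Min): min(20, 9, 10) = 9
C (Min): min(11, 3, 2) = 2
D (Min): min(17, 14, 4) = 4
Root (Max): max(9, 2, 4) = 9
Max picks the child with the highest value: B (value 9).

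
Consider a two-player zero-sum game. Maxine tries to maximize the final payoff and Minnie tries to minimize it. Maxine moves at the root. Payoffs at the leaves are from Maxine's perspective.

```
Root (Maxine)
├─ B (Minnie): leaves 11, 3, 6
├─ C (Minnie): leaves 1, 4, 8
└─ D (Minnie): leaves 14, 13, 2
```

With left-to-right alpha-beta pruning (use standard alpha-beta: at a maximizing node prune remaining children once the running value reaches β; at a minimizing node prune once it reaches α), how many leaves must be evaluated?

B [α=-∞,β=+∞]: v=3
C [α=3,β=+∞]: v=1 after child 1 ≤ α → α-cutoff, skip 2
D [α=3,β=+∞]: v=2
Root [α=-∞,β=+∞]: v=3
Leaves evaluated: 7 of 9.

7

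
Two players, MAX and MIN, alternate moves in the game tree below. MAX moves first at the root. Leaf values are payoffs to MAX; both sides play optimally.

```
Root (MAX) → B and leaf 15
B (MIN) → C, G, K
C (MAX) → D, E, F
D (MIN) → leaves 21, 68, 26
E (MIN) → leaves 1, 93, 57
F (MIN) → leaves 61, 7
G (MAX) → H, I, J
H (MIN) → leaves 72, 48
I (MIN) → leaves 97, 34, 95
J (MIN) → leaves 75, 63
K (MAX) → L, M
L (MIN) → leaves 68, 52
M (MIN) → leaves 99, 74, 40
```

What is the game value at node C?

D: min(21, 68, 26) = 21
E: min(1, 93, 57) = 1
F: min(61, 7) = 7
C: max(21, 1, 7) = 21

21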